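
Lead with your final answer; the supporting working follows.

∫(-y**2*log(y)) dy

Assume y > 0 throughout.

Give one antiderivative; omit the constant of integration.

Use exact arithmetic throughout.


The answer is -y**3*log(y)/3 + y**3/9.
Step 1. Integrate ∫(-y**2*log(y)) dy by parts with u = log(y), dv = (-y**2) dy, so v = -y**3/3 [assuming y > 0]: now -y**3*log(y)/3 + ∫(y**2/3) dy.
Step 2. Evaluate the standard form: now -y**3*log(y)/3 + y**3/9.
Answer: -y**3*log(y)/3 + y**3/9.


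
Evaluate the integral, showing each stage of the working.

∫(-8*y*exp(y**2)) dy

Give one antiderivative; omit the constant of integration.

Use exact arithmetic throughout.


Step 1. Substitute u = y**2, turning ∫(-8*y*exp(y**2)) dy into ∫(-4*exp(u)) du: now ∫(-4*exp(u)) du.
Step 2. Evaluate the standard form: now -4*exp(u).
Step 3. Substitute back u = y**2: now -4*exp(y**2).
Answer: -4*exp(y**2).


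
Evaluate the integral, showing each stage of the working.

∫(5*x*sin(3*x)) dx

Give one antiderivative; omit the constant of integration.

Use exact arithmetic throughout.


Step 1. Integrate ∫(5*x*sin(3*x)) dx by parts with u = x, dv = (5*sin(3*x)) dx, so v = -5*cos(3*x)/3: now -5*x*cos(3*x)/3 + ∫(5*cos(3*x)/3) dx.
Step 2. Evaluate the standard form: now -5*x*cos(3*x)/3 + 5*sin(3*x)/9.
Answer: -5*x*cos(3*x)/3 + 5*sin(3*x)/9.


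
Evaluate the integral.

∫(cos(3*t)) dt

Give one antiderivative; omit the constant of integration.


Answer: sin(3*t)/3.


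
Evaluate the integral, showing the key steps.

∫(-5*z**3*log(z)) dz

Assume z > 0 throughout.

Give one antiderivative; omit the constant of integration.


Step 1. Integrate ∫(-5*z**3*log(z)) dz by parts with u = log(z), dv = (-5*z**3) dz, so v = -5*z**4/4 [assuming z > 0]: now -5*z**4*log(z)/4 + ∫(5*z**3/4) dz.
Step 2. Evaluate the standard form: now -5*z**4*log(z)/4 + 5*z**4/16.
Answer: -5*z**4*log(z)/4 + 5*z**4/16.


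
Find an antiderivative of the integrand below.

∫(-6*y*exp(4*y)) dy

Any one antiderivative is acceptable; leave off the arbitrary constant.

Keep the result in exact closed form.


Answer: -3*y*exp(4*y)/2 + 3*exp(4*y)/8.


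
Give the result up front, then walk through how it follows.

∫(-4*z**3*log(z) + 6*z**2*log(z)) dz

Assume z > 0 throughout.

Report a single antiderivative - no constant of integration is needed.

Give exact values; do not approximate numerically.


The answer is -z**4*log(z) + z**4/4 + 2*z**3*log(z) - 2*z**3/3.
Step 1. Rewrite: now ∫(6*z**2*log(z)) dz + ∫(-4*z**3*log(z)) dz.
Step 2. Integrate ∫(6*z**2*log(z)) dz by parts with u = log(z), dv = (6*z**2) dz, so v = 2*z**3 [assuming z > 0]: now 2*z**3*log(z) + ∫(-2*z**2) dz + ∫(-4*z**3*log(z)) dz.
Step 3. Evaluate the standard form: now 2*z**3*log(z) - 2*z**3/3 + ∫(-4*z**3*log(z)) dz.
Step 4. Integrate ∫(-4*z**3*log(z)) dz by parts with u = log(z), dv = (-4*z**3) dz, so v = -z**4 [assuming z > 0]: now -z**4*log(z) + 2*z**3*log(z) - 2*z**3/3 + ∫(z**3) dz.
Step 5. Evaluate the standard form: now -z**4*log(z) + z**4/4 + 2*z**3*log(z) - 2*z**3/3.
Answer: -z**4*log(z) + z**4/4 + 2*z**3*log(z) - 2*z**3/3.


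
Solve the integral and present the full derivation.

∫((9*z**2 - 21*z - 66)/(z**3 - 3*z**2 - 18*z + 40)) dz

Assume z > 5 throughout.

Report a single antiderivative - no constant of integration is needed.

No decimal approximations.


Step 1. Decompose ∫((9*z**2 - 21*z - 66)/(z**3 - 3*z**2 - 18*z + 40)) dz by partial fractions, (9*z**2 - 21*z - 66)/(z**3 - 3*z**2 - 18*z + 40) = 3/(z + 4) + 4/(z - 2) + 2/(z - 5): now ∫(2/(z - 5)) dz + ∫(4/(z - 2)) dz + ∫(3/(z + 4)) dz.
Step 2. Evaluate the standard form [assuming z > 2]: now 4*log(z - 2) + ∫(2/(z - 5)) dz + ∫(3/(z + 4)) dz.
Step 3. Evaluate the standard form [assuming z > 5]: now 2*log(z - 5) + 4*log(z - 2) + ∫(3/(z + 4)) dz.
Step 4. Evaluate the standard form [assuming z > -4]: now 2*log(z - 5) + 4*log(z - 2) + 3*log(z + 4).
Answer: 2*log(z - 5) + 4*log(z - 2) + 3*log(z + 4).


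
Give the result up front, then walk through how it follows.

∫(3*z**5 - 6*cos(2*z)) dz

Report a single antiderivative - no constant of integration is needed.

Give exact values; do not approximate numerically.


The answer is z**6/2 - 3*sin(2*z).
Step 1. Rewrite: now ∫(3*z**5) dz + ∫(-6*cos(2*z)) dz.
Step 2. Evaluate the standard form: now -3*sin(2*z) + ∫(3*z**5) dz.
Step 3. Evaluate the standard form: now z**6/2 - 3*sin(2*z).
Answer: z**6/2 - 3*sin(2*z).


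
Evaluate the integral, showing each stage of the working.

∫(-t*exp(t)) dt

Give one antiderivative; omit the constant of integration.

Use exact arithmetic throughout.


Step 1. Integrate ∫(-t*exp(t)) dt by parts with u = t, dv = (-exp(t)) dt, so v = -exp(t): now -t*exp(t) + ∫(exp(t)) dt.
Step 2. Evaluate the standard form: now -t*exp(t) + exp(t).
Answer: -t*exp(t) + exp(t).


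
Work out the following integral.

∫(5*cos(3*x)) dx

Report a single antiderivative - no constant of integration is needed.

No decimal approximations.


Answer: 5*sin(3*x)/3.


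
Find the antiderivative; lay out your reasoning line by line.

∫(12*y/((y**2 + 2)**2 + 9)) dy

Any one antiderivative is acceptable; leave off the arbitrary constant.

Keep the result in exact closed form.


Step 1. Substitute u = y**2 + 2, turning ∫(12*y/((y**2 + 2)**2 + 9)) dy into ∫(6/(u**2 + 9)) du: now ∫(6/(u**2 + 9)) du.
Step 2. Evaluate the standard form: now 2*atan(u/3).
Step 3. Substitute back u = y**2 + 2: now 2*atan(y**2/3 + 2/3).
Answer: 2*atan(y**2/3 + 2/3).


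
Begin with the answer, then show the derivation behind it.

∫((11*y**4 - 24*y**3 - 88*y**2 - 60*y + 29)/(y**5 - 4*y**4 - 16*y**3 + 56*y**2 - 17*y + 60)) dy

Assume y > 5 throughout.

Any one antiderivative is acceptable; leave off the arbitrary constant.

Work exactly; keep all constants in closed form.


The answer is 3*log(y - 5) + 5*log(y - 3) + 3*log(y + 4) + 2*atan(y).
Step 1. Decompose ∫((11*y**4 - 24*y**3 - 88*y**2 - 60*y + 29)/(y**5 - 4*y**4 - 16*y**3 + 56*y**2 - 17*y + 60)) dy by partial fractions, (11*y**4 - 24*y**3 - 88*y**2 - 60*y + 29)/(y**5 - 4*y**4 - 16*y**3 + 56*y**2 - 17*y + 60) = 2/(y**2 + 1) + 3/(y + 4) + 5/(y - 3) + 3/(y - 5): now ∫(3/(y - 5)) dy + ∫(5/(y - 3)) dy + ∫(3/(y + 4)) dy + ∫(2/(y**2 + 1)) dy.
Step 2. Evaluate the standard form [assuming y > -4]: now 3*log(y + 4) + ∫(3/(y - 5)) dy + ∫(5/(y - 3)) dy + ∫(2/(y**2 + 1)) dy.
Step 3. Evaluate the standard form [assuming y > 5]: now 3*log(y - 5) + 3*log(y + 4) + ∫(5/(y - 3)) dy + ∫(2/(y**2 + 1)) dy.
Step 4. Evaluate the standard form [assuming y > 3]: now 3*log(y - 5) + 5*log(y - 3) + 3*log(y + 4) + ∫(2/(y**2 + 1)) dy.
Step 5. Evaluate the standard form: now 3*log(y - 5) + 5*log(y - 3) + 3*log(y + 4) + 2*atan(y).
Answer: 3*log(y - 5) + 5*log(y - 3) + 3*log(y + 4) + 2*atan(y).


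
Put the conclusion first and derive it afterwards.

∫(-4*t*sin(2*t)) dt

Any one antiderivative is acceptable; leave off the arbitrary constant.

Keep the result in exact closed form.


The answer is 2*t*cos(2*t) - sin(2*t).
Step 1. Integrate ∫(-4*t*sin(2*t)) dt by parts with u = t, dv = (-4*sin(2*t)) dt, so v = 2*cos(2*t): now 2*t*cos(2*t) + ∫(-2*cos(2*t)) dt.
Step 2. Evaluate the standard form: now 2*t*cos(2*t) - sin(2*t).
Answer: 2*t*cos(2*t) - sin(2*t).


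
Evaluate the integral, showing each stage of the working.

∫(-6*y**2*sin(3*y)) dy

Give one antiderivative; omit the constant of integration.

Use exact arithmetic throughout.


Step 1. Integrate ∫(-6*y**2*sin(3*y)) dy by parts with u = y**2, dv = (-6*sin(3*y)) dy, so v = 2*cos(3*y): now 2*y**2*cos(3*y) + ∫(-4*y*cos(3*y)) dy.
Step 2. Integrate ∫(-4*y*cos(3*y)) dy by parts with u = y, dv = (-4*cos(3*y)) dy, so v = -4*sin(3*y)/3: now 2*y**2*cos(3*y) - 4*y*sin(3*y)/3 + ∫(4*sin(3*y)/3) dy.
Step 3. Evaluate the standard form: now 2*y**2*cos(3*y) - 4*y*sin(3*y)/3 - 4*cos(3*y)/9.
Answer: 2*y**2*cos(3*y) - 4*y*sin(3*y)/3 - 4*cos(3*y)/9.


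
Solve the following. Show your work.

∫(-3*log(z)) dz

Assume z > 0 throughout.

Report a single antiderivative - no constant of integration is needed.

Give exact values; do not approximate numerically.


Step 1. Integrate ∫(-3*log(z)) dz by parts with u = log(z), dv = (-3) dz, so v = -3*z [assuming z > 0]: now -3*z*log(z) + ∫(3) dz.
Step 2. Evaluate the standard form: now -3*z*log(z) + 3*z.
Answer: -3*z*log(z) + 3*z.


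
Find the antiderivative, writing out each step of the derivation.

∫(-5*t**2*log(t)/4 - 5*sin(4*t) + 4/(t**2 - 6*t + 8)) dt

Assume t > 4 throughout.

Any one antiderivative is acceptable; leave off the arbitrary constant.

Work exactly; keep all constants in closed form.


Step 1. Rewrite: now ∫(-5*t**2*log(t)/4) dt + ∫(4/(t**2 - 6*t + 8)) dt + ∫(-5*sin(4*t)) dt.
Step 2. Integrate ∫(-5*t**2*log(t)/4) dt by parts with u = log(t), dv = (-5*t**2/4) dt, so v = -5*t**3/12 [assuming t > 0]: now -5*t**3*log(t)/12 + ∫(5*t**2/12) dt + ∫(4/(t**2 - 6*t + 8)) dt + ∫(-5*sin(4*t)) dt.
Step 3. Evaluate the standard form: now -5*t**3*log(t)/12 + 5*t**3/36 + ∫(4/(t**2 - 6*t + 8)) dt + ∫(-5*sin(4*t)) dt.
Step 4. Decompose ∫(4/(t**2 - 6*t + 8)) dt by partial fractions, 4/(t**2 - 6*t + 8) = -2/(t - 2) + 2/(t - 4): now -5*t**3*log(t)/12 + 5*t**3/36 + ∫(2/(t - 4)) dt + ∫(-2/(t - 2)) dt + ∫(-5*sin(4*t)) dt.
Step 5. Evaluate the standard form [assuming t > 4]: now -5*t**3*log(t)/12 + 5*t**3/36 + 2*log(t - 4) + ∫(-2/(t - 2)) dt + ∫(-5*sin(4*t)) dt.
Step 6. Evaluate the standard form [assuming t > 2]: now -5*t**3*log(t)/12 + 5*t**3/36 + 2*log(t - 4) - 2*log(t - 2) + ∫(-5*sin(4*t)) dt.
Step 7. Evaluate the standard form: now -5*t**3*log(t)/12 + 5*t**3/36 + 2*log(t - 4) - 2*log(t - 2) + 5*cos(4*t)/4.
Answer: -5*t**3*log(t)/12 + 5*t**3/36 + 2*log(t - 4) - 2*log(t - 2) + 5*cos(4*t)/4.


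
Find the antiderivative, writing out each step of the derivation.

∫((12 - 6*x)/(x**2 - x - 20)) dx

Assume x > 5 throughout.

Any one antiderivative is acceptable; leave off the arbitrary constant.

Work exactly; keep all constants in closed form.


Step 1. Decompose ∫((12 - 6*x)/(x**2 - x - 20)) dx by partial fractions, (12 - 6*x)/(x**2 - x - 20) = -4/(x + 4) - 2/(x - 5): now ∫(-2/(x - 5)) dx + ∫(-4/(x + 4)) dx.
Step 2. Evaluate the standard form [assuming x > -4]: now -4*log(x + 4) + ∫(-2/(x - 5)) dx.
Step 3. Evaluate the standard form [assuming x > 5]: now -2*log(x - 5) - 4*log(x + 4).
Answer: -2*log(x - 5) - 4*log(x + 4).


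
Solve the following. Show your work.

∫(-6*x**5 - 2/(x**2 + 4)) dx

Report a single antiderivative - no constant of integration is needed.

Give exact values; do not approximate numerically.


Step 1. Rewrite: now ∫(-6*x**5) dx + ∫(-2/(x**2 + 4)) dx.
Step 2. Evaluate the standard form: now -x**6 + ∫(-2/(x**2 + 4)) dx.
Step 3. Evaluate the standard form: now -x**6 - atan(x/2).
Answer: -x**6 - atan(x/2).


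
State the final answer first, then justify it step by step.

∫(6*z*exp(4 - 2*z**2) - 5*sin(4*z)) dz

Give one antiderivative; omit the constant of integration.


The answer is -3*exp(4 - 2*z**2)/2 + 5*cos(4*z)/4.
Step 1. Rewrite: now ∫(6*z*exp(4 - 2*z**2)) dz + ∫(-5*sin(4*z)) dz.
Step 2. Substitute u = z**2 - 2, turning ∫(6*z*exp(4 - 2*z**2)) dz into ∫(3*exp(-2*u)) du: now ∫(3*exp(-2*u)) du + ∫(-5*sin(4*z)) dz.
Step 3. Evaluate the standard form: now ∫(-5*sin(4*z)) dz - 3*exp(-2*u)/2.
Step 4. Substitute back u = z**2 - 2: now -3*exp(4 - 2*z**2)/2 + ∫(-5*sin(4*z)) dz.
Step 5. Evaluate the standard form: now -3*exp(4 - 2*z**2)/2 + 5*cos(4*z)/4.
Answer: -3*exp(4 - 2*z**2)/2 + 5*cos(4*z)/4.


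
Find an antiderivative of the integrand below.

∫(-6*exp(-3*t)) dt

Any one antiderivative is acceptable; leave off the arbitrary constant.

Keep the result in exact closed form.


Answer: 2*exp(-3*t).


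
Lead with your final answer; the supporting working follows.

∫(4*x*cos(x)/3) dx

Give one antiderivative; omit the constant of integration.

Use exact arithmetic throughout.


The answer is 4*x*sin(x)/3 + 4*cos(x)/3.
Step 1. Integrate ∫(4*x*cos(x)/3) dx by parts with u = x, dv = (4*cos(x)/3) dx, so v = 4*sin(x)/3: now 4*x*sin(x)/3 + ∫(-4*sin(x)/3) dx.
Step 2. Evaluate the standard form: now 4*x*sin(x)/3 + 4*cos(x)/3.
Answer: 4*x*sin(x)/3 + 4*cos(x)/3.


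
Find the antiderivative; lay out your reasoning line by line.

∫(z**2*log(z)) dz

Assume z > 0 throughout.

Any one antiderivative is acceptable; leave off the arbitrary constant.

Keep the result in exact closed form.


Step 1. Integrate ∫(z**2*log(z)) dz by parts with u = log(z), dv = (z**2) dz, so v = z**3/3 [assuming z > 0]: now z**3*log(z)/3 + ∫(-z**2/3) dz.
Step 2. Evaluate the standard form: now z**3*log(z)/3 - z**3/9.
Answer: z**3*log(z)/3 - z**3/9.


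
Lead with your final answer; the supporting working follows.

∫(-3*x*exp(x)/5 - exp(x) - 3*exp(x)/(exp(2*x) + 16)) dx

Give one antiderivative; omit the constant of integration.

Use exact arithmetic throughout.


The answer is -3*x*exp(x)/5 - 2*exp(x)/5 - 3*atan(exp(x)/4)/4.
Step 1. Rewrite: now ∫(-3*x*exp(x)/5) dx + ∫(-3*exp(x)/(exp(2*x) + 16)) dx + ∫(-exp(x)) dx.
Step 2. Integrate ∫(-3*x*exp(x)/5) dx by parts with u = x, dv = (-3*exp(x)/5) dx, so v = -3*exp(x)/5: now -3*x*exp(x)/5 + ∫(-3*exp(x)/(exp(2*x) + 16)) dx + ∫(-exp(x)) dx + ∫(3*exp(x)/5) dx.
Step 3. Evaluate the standard form: now -3*x*exp(x)/5 + 3*exp(x)/5 + ∫(-3*exp(x)/(exp(2*x) + 16)) dx + ∫(-exp(x)) dx.
Step 4. Substitute u = exp(x), turning ∫(-3*exp(x)/(exp(2*x) + 16)) dx into ∫(-3/(u**2 + 16)) du: now -3*x*exp(x)/5 + 3*exp(x)/5 + ∫(-3/(u**2 + 16)) du + ∫(-exp(x)) dx.
Step 5. Evaluate the standard form: now -3*x*exp(x)/5 + 3*exp(x)/5 - 3*atan(u/4)/4 + ∫(-exp(x)) dx.
Step 6. Substitute back u = exp(x): now -3*x*exp(x)/5 + 3*exp(x)/5 - 3*atan(exp(x)/4)/4 + ∫(-exp(x)) dx.
Step 7. Evaluate the standard form: now -3*x*exp(x)/5 - 2*exp(x)/5 - 3*atan(exp(x)/4)/4.
Answer: -3*x*exp(x)/5 - 2*exp(x)/5 - 3*atan(exp(x)/4)/4.


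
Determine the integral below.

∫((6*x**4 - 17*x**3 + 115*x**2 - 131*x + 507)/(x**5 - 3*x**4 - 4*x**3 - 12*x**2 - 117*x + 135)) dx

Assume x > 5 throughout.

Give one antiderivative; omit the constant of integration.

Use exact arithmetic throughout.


Answer: 4*log(x - 5) - 3*log(x - 1) + 5*log(x + 3) - atan(x/3)/3.


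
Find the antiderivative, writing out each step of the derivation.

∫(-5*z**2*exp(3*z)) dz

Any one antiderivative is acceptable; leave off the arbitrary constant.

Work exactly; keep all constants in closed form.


Step 1. Integrate ∫(-5*z**2*exp(3*z)) dz by parts with u = z**2, dv = (-5*exp(3*z)) dz, so v = -5*exp(3*z)/3: now -5*z**2*exp(3*z)/3 + ∫(10*z*exp(3*z)/3) dz.
Step 2. Integrate ∫(10*z*exp(3*z)/3) dz by parts with u = z, dv = (10*exp(3*z)/3) dz, so v = 10*exp(3*z)/9: now -5*z**2*exp(3*z)/3 + 10*z*exp(3*z)/9 + ∫(-10*exp(3*z)/9) dz.
Step 3. Evaluate the standard form: now -5*z**2*exp(3*z)/3 + 10*z*exp(3*z)/9 - 10*exp(3*z)/27.
Answer: -5*z**2*exp(3*z)/3 + 10*z*exp(3*z)/9 - 10*exp(3*z)/27.


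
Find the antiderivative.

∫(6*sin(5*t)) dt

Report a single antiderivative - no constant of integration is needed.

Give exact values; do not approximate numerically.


Answer: -6*cos(5*t)/5.


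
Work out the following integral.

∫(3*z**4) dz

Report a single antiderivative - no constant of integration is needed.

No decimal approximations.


Answer: 3*z**5/5.


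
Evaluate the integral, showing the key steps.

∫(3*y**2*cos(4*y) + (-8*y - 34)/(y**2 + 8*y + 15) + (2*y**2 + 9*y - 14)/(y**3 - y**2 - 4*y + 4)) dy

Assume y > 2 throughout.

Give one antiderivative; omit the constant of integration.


Step 1. Rewrite: now ∫(3*y**2*cos(4*y)) dy + ∫((-8*y - 34)/(y**2 + 8*y + 15)) dy + ∫((2*y**2 + 9*y - 14)/(y**3 - y**2 - 4*y + 4)) dy.
Step 2. Decompose ∫((2*y**2 + 9*y - 14)/(y**3 - y**2 - 4*y + 4)) dy by partial fractions, (2*y**2 + 9*y - 14)/(y**3 - y**2 - 4*y + 4) = -2/(y + 2) + 1/(y - 1) + 3/(y - 2): now ∫(3*y**2*cos(4*y)) dy + ∫((-8*y - 34)/(y**2 + 8*y + 15)) dy + ∫(3/(y - 2)) dy + ∫(1/(y - 1)) dy + ∫(-2/(y + 2)) dy.
Step 3. Evaluate the standard form [assuming y > -2]: now -2*log(y + 2) + ∫(3*y**2*cos(4*y)) dy + ∫((-8*y - 34)/(y**2 + 8*y + 15)) dy + ∫(3/(y - 2)) dy + ∫(1/(y - 1)) dy.
Step 4. Evaluate the standard form [assuming y > 1]: now log(y - 1) - 2*log(y + 2) + ∫(3*y**2*cos(4*y)) dy + ∫((-8*y - 34)/(y**2 + 8*y + 15)) dy + ∫(3/(y - 2)) dy.
Step 5. Evaluate the standard form [assuming y > 2]: now 3*log(y - 2) + log(y - 1) - 2*log(y + 2) + ∫(3*y**2*cos(4*y)) dy + ∫((-8*y - 34)/(y**2 + 8*y + 15)) dy.
Step 6. Decompose ∫((-8*y - 34)/(y**2 + 8*y + 15)) dy by partial fractions, (-8*y - 34)/(y**2 + 8*y + 15) = -3/(y + 5) - 5/(y + 3): now 3*log(y - 2) + log(y - 1) - 2*log(y + 2) + ∫(3*y**2*cos(4*y)) dy + ∫(-5/(y + 3)) dy + ∫(-3/(y + 5)) dy.
Step 7. Evaluate the standard form [assuming y > -3]: now 3*log(y - 2) + log(y - 1) - 2*log(y + 2) - 5*log(y + 3) + ∫(3*y**2*cos(4*y)) dy + ∫(-3/(y + 5)) dy.
Step 8. Evaluate the standard form [assuming y > -5]: now 3*log(y - 2) + log(y - 1) - 2*log(y + 2) - 5*log(y + 3) - 3*log(y + 5) + ∫(3*y**2*cos(4*y)) dy.
Step 9. Integrate ∫(3*y**2*cos(4*y)) dy by parts with u = y**2, dv = (3*cos(4*y)) dy, so v = 3*sin(4*y)/4: now 3*y**2*sin(4*y)/4 + 3*log(y - 2) + log(y - 1) - 2*log(y + 2) - 5*log(y + 3) - 3*log(y + 5) + ∫(-3*y*sin(4*y)/2) dy.
Step 10. Integrate ∫(-3*y*sin(4*y)/2) dy by parts with u = y, dv = (-3*sin(4*y)/2) dy, so v = 3*cos(4*y)/8: now 3*y**2*sin(4*y)/4 + 3*y*cos(4*y)/8 + 3*log(y - 2) + log(y - 1) - 2*log(y + 2) - 5*log(y + 3) - 3*log(y + 5) + ∫(-3*cos(4*y)/8) dy.
Step 11. Evaluate the standard form: now 3*y**2*sin(4*y)/4 + 3*y*cos(4*y)/8 + 3*log(y - 2) + log(y - 1) - 2*log(y + 2) - 5*log(y + 3) - 3*log(y + 5) - 3*sin(4*y)/32.
Answer: 3*y**2*sin(4*y)/4 + 3*y*cos(4*y)/8 + 3*log(y - 2) + log(y - 1) - 2*log(y + 2) - 5*log(y + 3) - 3*log(y + 5) - 3*sin(4*y)/32.


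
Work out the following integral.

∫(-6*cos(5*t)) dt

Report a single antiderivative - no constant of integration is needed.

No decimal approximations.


Answer: -6*sin(5*t)/5.


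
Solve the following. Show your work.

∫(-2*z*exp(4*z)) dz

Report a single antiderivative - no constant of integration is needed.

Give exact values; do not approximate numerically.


Step 1. Integrate ∫(-2*z*exp(4*z)) dz by parts with u = z, dv = (-2*exp(4*z)) dz, so v = -exp(4*z)/2: now -z*exp(4*z)/2 + ∫(exp(4*z)/2) dz.
Step 2. Evaluate the standard form: now -z*exp(4*z)/2 + exp(4*z)/8.
Answer: -z*exp(4*z)/2 + exp(4*z)/8.


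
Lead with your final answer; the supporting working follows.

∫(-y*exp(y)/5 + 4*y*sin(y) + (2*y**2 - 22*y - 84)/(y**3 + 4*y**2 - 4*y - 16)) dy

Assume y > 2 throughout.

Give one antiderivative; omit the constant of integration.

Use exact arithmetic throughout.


The answer is -y*exp(y)/5 - 4*y*cos(y) + exp(y)/5 - 5*log(y - 2) + 4*log(y + 2) + 3*log(y + 4) + 4*sin(y).
Step 1. Rewrite: now ∫(-y*exp(y)/5) dy + ∫(4*y*sin(y)) dy + ∫((2*y**2 - 22*y - 84)/(y**3 + 4*y**2 - 4*y - 16)) dy.
Step 2. Decompose ∫((2*y**2 - 22*y - 84)/(y**3 + 4*y**2 - 4*y - 16)) dy by partial fractions, (2*y**2 - 22*y - 84)/(y**3 + 4*y**2 - 4*y - 16) = 3/(y + 4) + 4/(y + 2) - 5/(y - 2): now ∫(-y*exp(y)/5) dy + ∫(4*y*sin(y)) dy + ∫(-5/(y - 2)) dy + ∫(4/(y + 2)) dy + ∫(3/(y + 4)) dy.
Step 3. Evaluate the standard form [assuming y > 2]: now -5*log(y - 2) + ∫(-y*exp(y)/5) dy + ∫(4*y*sin(y)) dy + ∫(4/(y + 2)) dy + ∫(3/(y + 4)) dy.
Step 4. Evaluate the standard form [assuming y > -4]: now -5*log(y - 2) + 3*log(y + 4) + ∫(-y*exp(y)/5) dy + ∫(4*y*sin(y)) dy + ∫(4/(y + 2)) dy.
Step 5. Evaluate the standard form [assuming y > -2]: now -5*log(y - 2) + 4*log(y + 2) + 3*log(y + 4) + ∫(-y*exp(y)/5) dy + ∫(4*y*sin(y)) dy.
Step 6. Integrate ∫(4*y*sin(y)) dy by parts with u = y, dv = (4*sin(y)) dy, so v = -4*cos(y): now -4*y*cos(y) - 5*log(y - 2) + 4*log(y + 2) + 3*log(y + 4) + ∫(-y*exp(y)/5) dy + ∫(4*cos(y)) dy.
Step 7. Evaluate the standard form: now -4*y*cos(y) - 5*log(y - 2) + 4*log(y + 2) + 3*log(y + 4) + 4*sin(y) + ∫(-y*exp(y)/5) dy.
Step 8. Integrate ∫(-y*exp(y)/5) dy by parts with u = y, dv = (-exp(y)/5) dy, so v = -exp(y)/5: now -y*exp(y)/5 - 4*y*cos(y) - 5*log(y - 2) + 4*log(y + 2) + 3*log(y + 4) + 4*sin(y) + ∫(exp(y)/5) dy.
Step 9. Evaluate the standard form: now -y*exp(y)/5 - 4*y*cos(y) + exp(y)/5 - 5*log(y - 2) + 4*log(y + 2) + 3*log(y + 4) + 4*sin(y).
Answer: -y*exp(y)/5 - 4*y*cos(y) + exp(y)/5 - 5*log(y - 2) + 4*log(y + 2) + 3*log(y + 4) + 4*sin(y).


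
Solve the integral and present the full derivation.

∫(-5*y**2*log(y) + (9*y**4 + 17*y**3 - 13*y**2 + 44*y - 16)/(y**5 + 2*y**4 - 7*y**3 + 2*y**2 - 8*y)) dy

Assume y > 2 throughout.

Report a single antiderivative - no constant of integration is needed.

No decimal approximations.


Step 1. Rewrite: now ∫(-5*y**2*log(y)) dy + ∫((9*y**4 + 17*y**3 - 13*y**2 + 44*y - 16)/(y**5 + 2*y**4 - 7*y**3 + 2*y**2 - 8*y)) dy.
Step 2. Decompose ∫((9*y**4 + 17*y**3 - 13*y**2 + 44*y - 16)/(y**5 + 2*y**4 - 7*y**3 + 2*y**2 - 8*y)) dy by partial fractions, (9*y**4 + 17*y**3 - 13*y**2 + 44*y - 16)/(y**5 + 2*y**4 - 7*y**3 + 2*y**2 - 8*y) = -3/(y**2 + 1) + 2/(y + 4) + 5/(y - 2) + 2/y: now ∫(2/y) dy + ∫(-5*y**2*log(y)) dy + ∫(5/(y - 2)) dy + ∫(2/(y + 4)) dy + ∫(-3/(y**2 + 1)) dy.
Step 3. Evaluate the standard form [assuming y > 0]: now 2*log(y) + ∫(-5*y**2*log(y)) dy + ∫(5/(y - 2)) dy + ∫(2/(y + 4)) dy + ∫(-3/(y**2 + 1)) dy.
Step 4. Evaluate the standard form [assuming y > 2]: now 2*log(y) + 5*log(y - 2) + ∫(-5*y**2*log(y)) dy + ∫(2/(y + 4)) dy + ∫(-3/(y**2 + 1)) dy.
Step 5. Evaluate the standard form [assuming y > -4]: now 2*log(y) + 5*log(y - 2) + 2*log(y + 4) + ∫(-5*y**2*log(y)) dy + ∫(-3/(y**2 + 1)) dy.
Step 6. Evaluate the standard form: now 2*log(y) + 5*log(y - 2) + 2*log(y + 4) - 3*atan(y) + ∫(-5*y**2*log(y)) dy.
Step 7. Integrate ∫(-5*y**2*log(y)) dy by parts with u = log(y), dv = (-5*y**2) dy, so v = -5*y**3/3 [assuming y > 0]: now -5*y**3*log(y)/3 + 2*log(y) + 5*log(y - 2) + 2*log(y + 4) - 3*atan(y) + ∫(5*y**2/3) dy.
Step 8. Evaluate the standard form: now -5*y**3*log(y)/3 + 5*y**3/9 + 2*log(y) + 5*log(y - 2) + 2*log(y + 4) - 3*atan(y).
Answer: -5*y**3*log(y)/3 + 5*y**3/9 + 2*log(y) + 5*log(y - 2) + 2*log(y + 4) - 3*atan(y).


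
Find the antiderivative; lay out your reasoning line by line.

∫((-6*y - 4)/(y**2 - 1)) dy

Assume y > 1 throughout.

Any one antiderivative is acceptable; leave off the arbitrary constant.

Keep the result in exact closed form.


Step 1. Decompose ∫((-6*y - 4)/(y**2 - 1)) dy by partial fractions, (-6*y - 4)/(y**2 - 1) = -1/(y + 1) - 5/(y - 1): now ∫(-5/(y - 1)) dy + ∫(-1/(y + 1)) dy.
Step 2. Evaluate the standard form [assuming y > 1]: now -5*log(y - 1) + ∫(-1/(y + 1)) dy.
Step 3. Evaluate the standard form [assuming y > -1]: now -5*log(y - 1) - log(y + 1).
Answer: -5*log(y - 1) - log(y + 1).


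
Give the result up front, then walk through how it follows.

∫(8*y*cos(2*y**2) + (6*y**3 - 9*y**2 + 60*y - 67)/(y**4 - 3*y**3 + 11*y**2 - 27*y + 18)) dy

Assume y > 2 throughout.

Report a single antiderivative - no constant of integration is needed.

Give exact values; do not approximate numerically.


The answer is 5*log(y - 2) + log(y - 1) + 2*sin(2*y**2) - 2*atan(y/3)/3.
Step 1. Rewrite: now ∫(8*y*cos(2*y**2)) dy + ∫((6*y**3 - 9*y**2 + 60*y - 67)/(y**4 - 3*y**3 + 11*y**2 - 27*y + 18)) dy.
Step 2. Substitute u = y**2, turning ∫(8*y*cos(2*y**2)) dy into ∫(4*cos(2*u)) du: now ∫((6*y**3 - 9*y**2 + 60*y - 67)/(y**4 - 3*y**3 + 11*y**2 - 27*y + 18)) dy + ∫(4*cos(2*u)) du.
Step 3. Evaluate the standard form: now 2*sin(2*u) + ∫((6*y**3 - 9*y**2 + 60*y - 67)/(y**4 - 3*y**3 + 11*y**2 - 27*y + 18)) dy.
Step 4. Substitute back u = y**2: now 2*sin(2*y**2) + ∫((6*y**3 - 9*y**2 + 60*y - 67)/(y**4 - 3*y**3 + 11*y**2 - 27*y + 18)) dy.
Step 5. Decompose ∫((6*y**3 - 9*y**2 + 60*y - 67)/(y**4 - 3*y**3 + 11*y**2 - 27*y + 18)) dy by partial fractions, (6*y**3 - 9*y**2 + 60*y - 67)/(y**4 - 3*y**3 + 11*y**2 - 27*y + 18) = -2/(y**2 + 9) + 1/(y - 1) + 5/(y - 2): now 2*sin(2*y**2) + ∫(5/(y - 2)) dy + ∫(1/(y - 1)) dy + ∫(-2/(y**2 + 9)) dy.
Step 6. Evaluate the standard form [assuming y > 2]: now 5*log(y - 2) + 2*sin(2*y**2) + ∫(1/(y - 1)) dy + ∫(-2/(y**2 + 9)) dy.
Step 7. Evaluate the standard form [assuming y > 1]: now 5*log(y - 2) + log(y - 1) + 2*sin(2*y**2) + ∫(-2/(y**2 + 9)) dy.
Step 8. Evaluate the standard form: now 5*log(y - 2) + log(y - 1) + 2*sin(2*y**2) - 2*atan(y/3)/3.
Answer: 5*log(y - 2) + log(y - 1) + 2*sin(2*y**2) - 2*atan(y/3)/3.


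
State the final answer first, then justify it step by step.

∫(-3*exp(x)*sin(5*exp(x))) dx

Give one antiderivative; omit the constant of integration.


The answer is 3*cos(5*exp(x))/5.
Step 1. Substitute u = exp(x), turning ∫(-3*exp(x)*sin(5*exp(x))) dx into ∫(-3*sin(5*u)) du: now ∫(-3*sin(5*u)) du.
Step 2. Evaluate the standard form: now 3*cos(5*u)/5.
Step 3. Substitute back u = exp(x): now 3*cos(5*exp(x))/5.
Answer: 3*cos(5*exp(x))/5.


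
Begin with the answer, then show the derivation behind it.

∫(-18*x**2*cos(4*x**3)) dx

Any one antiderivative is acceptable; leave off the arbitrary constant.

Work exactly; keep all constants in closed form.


The answer is -3*sin(4*x**3)/2.
Step 1. Substitute u = x**3, turning ∫(-18*x**2*cos(4*x**3)) dx into ∫(-6*cos(4*u)) du: now ∫(-6*cos(4*u)) du.
Step 2. Evaluate the standard form: now -3*sin(4*u)/2.
Step 3. Substitute back u = x**3: now -3*sin(4*x**3)/2.
Answer: -3*sin(4*x**3)/2.


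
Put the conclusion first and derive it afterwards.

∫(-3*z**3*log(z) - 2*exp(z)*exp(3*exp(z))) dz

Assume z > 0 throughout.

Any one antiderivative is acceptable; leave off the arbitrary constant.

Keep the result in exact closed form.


The answer is -3*z**4*log(z)/4 + 3*z**4/16 - 2*exp(3*exp(z))/3.
Step 1. Rewrite: now ∫(-3*z**3*log(z)) dz + ∫(-2*exp(z)*exp(3*exp(z))) dz.
Step 2. Substitute u = exp(z), turning ∫(-2*exp(z)*exp(3*exp(z))) dz into ∫(-2*exp(3*u)) du: now ∫(-3*z**3*log(z)) dz + ∫(-2*exp(3*u)) du.
Step 3. Evaluate the standard form: now -2*exp(3*u)/3 + ∫(-3*z**3*log(z)) dz.
Step 4. Substitute back u = exp(z): now -2*exp(3*exp(z))/3 + ∫(-3*z**3*log(z)) dz.
Step 5. Integrate ∫(-3*z**3*log(z)) dz by parts with u = log(z), dv = (-3*z**3) dz, so v = -3*z**4/4 [assuming z > 0]: now -3*z**4*log(z)/4 - 2*exp(3*exp(z))/3 + ∫(3*z**3/4) dz.
Step 6. Evaluate the standard form: now -3*z**4*log(z)/4 + 3*z**4/16 - 2*exp(3*exp(z))/3.
Answer: -3*z**4*log(z)/4 + 3*z**4/16 - 2*exp(3*exp(z))/3.


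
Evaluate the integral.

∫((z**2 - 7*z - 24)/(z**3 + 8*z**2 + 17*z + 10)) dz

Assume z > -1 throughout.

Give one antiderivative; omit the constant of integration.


Answer: -4*log(z + 1) + 2*log(z + 2) + 3*log(z + 5).


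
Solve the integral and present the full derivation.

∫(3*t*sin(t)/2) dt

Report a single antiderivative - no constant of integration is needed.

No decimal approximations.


Step 1. Integrate ∫(3*t*sin(t)/2) dt by parts with u = t, dv = (3*sin(t)/2) dt, so v = -3*cos(t)/2: now -3*t*cos(t)/2 + ∫(3*cos(t)/2) dt.
Step 2. Evaluate the standard form: now -3*t*cos(t)/2 + 3*sin(t)/2.
Answer: -3*t*cos(t)/2 + 3*sin(t)/2.


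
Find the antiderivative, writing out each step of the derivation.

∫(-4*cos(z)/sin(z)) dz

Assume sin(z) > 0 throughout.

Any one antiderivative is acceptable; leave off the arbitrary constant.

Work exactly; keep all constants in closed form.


Step 1. Substitute u = sin(z), turning ∫(-4*cos(z)/sin(z)) dz into ∫(-4/u) du: now ∫(-4/u) du.
Step 2. Evaluate the standard form [assuming u > 0]: now -4*log(u).
Step 3. Substitute back u = sin(z): now -4*log(sin(z)).
Answer: -4*log(sin(z)).


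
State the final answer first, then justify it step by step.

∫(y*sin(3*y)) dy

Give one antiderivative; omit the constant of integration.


The answer is -y*cos(3*y)/3 + sin(3*y)/9.
Step 1. Integrate ∫(y*sin(3*y)) dy by parts with u = y, dv = (sin(3*y)) dy, so v = -cos(3*y)/3: now -y*cos(3*y)/3 + ∫(cos(3*y)/3) dy.
Step 2. Evaluate the standard form: now -y*cos(3*y)/3 + sin(3*y)/9.
Answer: -y*cos(3*y)/3 + sin(3*y)/9.


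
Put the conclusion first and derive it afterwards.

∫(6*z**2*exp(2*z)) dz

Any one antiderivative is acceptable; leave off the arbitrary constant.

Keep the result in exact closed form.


The answer is 3*z**2*exp(2*z) - 3*z*exp(2*z) + 3*exp(2*z)/2.
Step 1. Integrate ∫(6*z**2*exp(2*z)) dz by parts with u = z**2, dv = (6*exp(2*z)) dz, so v = 3*exp(2*z): now 3*z**2*exp(2*z) + ∫(-6*z*exp(2*z)) dz.
Step 2. Integrate ∫(-6*z*exp(2*z)) dz by parts with u = z, dv = (-6*exp(2*z)) dz, so v = -3*exp(2*z): now 3*z**2*exp(2*z) - 3*z*exp(2*z) + ∫(3*exp(2*z)) dz.
Step 3. Evaluate the standard form: now 3*z**2*exp(2*z) - 3*z*exp(2*z) + 3*exp(2*z)/2.
Answer: 3*z**2*exp(2*z) - 3*z*exp(2*z) + 3*exp(2*z)/2.


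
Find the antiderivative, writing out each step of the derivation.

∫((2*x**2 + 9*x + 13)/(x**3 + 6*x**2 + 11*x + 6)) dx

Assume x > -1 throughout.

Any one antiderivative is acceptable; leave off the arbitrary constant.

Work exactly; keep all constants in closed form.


Step 1. Decompose ∫((2*x**2 + 9*x + 13)/(x**3 + 6*x**2 + 11*x + 6)) dx by partial fractions, (2*x**2 + 9*x + 13)/(x**3 + 6*x**2 + 11*x + 6) = 2/(x + 3) - 3/(x + 2) + 3/(x + 1): now ∫(3/(x + 1)) dx + ∫(-3/(x + 2)) dx + ∫(2/(x + 3)) dx.
Step 2. Evaluate the standard form [assuming x > -2]: now -3*log(x + 2) + ∫(3/(x + 1)) dx + ∫(2/(x + 3)) dx.
Step 3. Evaluate the standard form [assuming x > -1]: now 3*log(x + 1) - 3*log(x + 2) + ∫(2/(x + 3)) dx.
Step 4. Evaluate the standard form [assuming x > -3]: now 3*log(x + 1) - 3*log(x + 2) + 2*log(x + 3).
Answer: 3*log(x + 1) - 3*log(x + 2) + 2*log(x + 3).


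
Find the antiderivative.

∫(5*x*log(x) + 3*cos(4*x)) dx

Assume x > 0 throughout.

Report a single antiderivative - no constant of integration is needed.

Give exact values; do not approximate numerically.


Answer: 5*x**2*log(x)/2 - 5*x**2/4 + 3*sin(4*x)/4.


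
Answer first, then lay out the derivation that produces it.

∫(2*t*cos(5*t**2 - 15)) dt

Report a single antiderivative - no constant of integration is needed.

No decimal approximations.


The answer is sin(5*t**2 - 15)/5.
Step 1. Substitute u = t**2 - 3, turning ∫(2*t*cos(5*t**2 - 15)) dt into ∫(cos(5*u)) du: now ∫(cos(5*u)) du.
Step 2. Evaluate the standard form: now sin(5*u)/5.
Step 3. Substitute back u = t**2 - 3: now sin(5*t**2 - 15)/5.
Answer: sin(5*t**2 - 15)/5.


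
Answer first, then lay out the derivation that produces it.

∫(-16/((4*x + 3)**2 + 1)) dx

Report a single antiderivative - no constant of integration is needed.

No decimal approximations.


The answer is -4*atan(4*x + 3).
Step 1. Substitute u = 4*x + 3, turning ∫(-16/((4*x + 3)**2 + 1)) dx into ∫(-4/(u**2 + 1)) du: now ∫(-4/(u**2 + 1)) du.
Step 2. Evaluate the standard form: now -4*atan(u).
Step 3. Substitute back u = 4*x + 3: now -4*atan(4*x + 3).
Answer: -4*atan(4*x + 3).


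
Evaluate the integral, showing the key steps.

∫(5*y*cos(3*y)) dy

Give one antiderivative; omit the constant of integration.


Step 1. Integrate ∫(5*y*cos(3*y)) dy by parts with u = y, dv = (5*cos(3*y)) dy, so v = 5*sin(3*y)/3: now 5*y*sin(3*y)/3 + ∫(-5*sin(3*y)/3) dy.
Step 2. Evaluate the standard form: now 5*y*sin(3*y)/3 + 5*cos(3*y)/9.
Answer: 5*y*sin(3*y)/3 + 5*cos(3*y)/9.


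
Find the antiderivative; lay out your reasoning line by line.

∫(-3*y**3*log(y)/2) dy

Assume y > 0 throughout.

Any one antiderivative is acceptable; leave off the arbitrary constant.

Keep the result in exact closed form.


Step 1. Integrate ∫(-3*y**3*log(y)/2) dy by parts with u = log(y), dv = (-3*y**3/2) dy, so v = -3*y**4/8 [assuming y > 0]: now -3*y**4*log(y)/8 + ∫(3*y**3/8) dy.
Step 2. Evaluate the standard form: now -3*y**4*log(y)/8 + 3*y**4/32.
Answer: -3*y**4*log(y)/8 + 3*y**4/32.


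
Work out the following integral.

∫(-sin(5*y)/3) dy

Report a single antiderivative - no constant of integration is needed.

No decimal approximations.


Answer: cos(5*y)/15.


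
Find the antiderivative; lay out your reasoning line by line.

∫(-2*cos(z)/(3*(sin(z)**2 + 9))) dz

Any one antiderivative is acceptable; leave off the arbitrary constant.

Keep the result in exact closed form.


Step 1. Substitute u = sin(z), turning ∫(-2*cos(z)/(3*(sin(z)**2 + 9))) dz into ∫(-2/(3*(u**2 + 9))) du: now ∫(-2/(3*(u**2 + 9))) du.
Step 2. Evaluate the standard form: now -2*atan(u/3)/9.
Step 3. Substitute back u = sin(z): now -2*atan(sin(z)/3)/9.
Answer: -2*atan(sin(z)/3)/9.


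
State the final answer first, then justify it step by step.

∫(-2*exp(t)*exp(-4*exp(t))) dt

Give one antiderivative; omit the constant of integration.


The answer is exp(-4*exp(t))/2.
Step 1. Substitute u = exp(t), turning ∫(-2*exp(t)*exp(-4*exp(t))) dt into ∫(-2*exp(-4*u)) du: now ∫(-2*exp(-4*u)) du.
Step 2. Evaluate the standard form: now exp(-4*u)/2.
Step 3. Substitute back u = exp(t): now exp(-4*exp(t))/2.
Answer: exp(-4*exp(t))/2.


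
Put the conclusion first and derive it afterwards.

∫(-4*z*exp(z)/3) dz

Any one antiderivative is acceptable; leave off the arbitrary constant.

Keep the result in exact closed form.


The answer is -4*z*exp(z)/3 + 4*exp(z)/3.
Step 1. Integrate ∫(-4*z*exp(z)/3) dz by parts with u = z, dv = (-4*exp(z)/3) dz, so v = -4*exp(z)/3: now -4*z*exp(z)/3 + ∫(4*exp(z)/3) dz.
Step 2. Evaluate the standard form: now -4*z*exp(z)/3 + 4*exp(z)/3.
Answer: -4*z*exp(z)/3 + 4*exp(z)/3.


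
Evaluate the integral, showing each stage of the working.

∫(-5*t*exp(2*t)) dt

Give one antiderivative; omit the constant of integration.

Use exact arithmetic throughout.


Step 1. Integrate ∫(-5*t*exp(2*t)) dt by parts with u = t, dv = (-5*exp(2*t)) dt, so v = -5*exp(2*t)/2: now -5*t*exp(2*t)/2 + ∫(5*exp(2*t)/2) dt.
Step 2. Evaluate the standard form: now -5*t*exp(2*t)/2 + 5*exp(2*t)/4.
Answer: -5*t*exp(2*t)/2 + 5*exp(2*t)/4.


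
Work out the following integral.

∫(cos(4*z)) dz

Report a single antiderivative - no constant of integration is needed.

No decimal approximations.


Answer: sin(4*z)/4.


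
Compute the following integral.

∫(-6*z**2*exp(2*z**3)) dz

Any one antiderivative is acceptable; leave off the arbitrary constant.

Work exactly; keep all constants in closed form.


Answer: -exp(2*z**3).


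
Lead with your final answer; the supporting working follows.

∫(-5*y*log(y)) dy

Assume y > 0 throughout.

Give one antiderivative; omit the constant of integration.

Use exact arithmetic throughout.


The answer is -5*y**2*log(y)/2 + 5*y**2/4.
Step 1. Integrate ∫(-5*y*log(y)) dy by parts with u = log(y), dv = (-5*y) dy, so v = -5*y**2/2 [assuming y > 0]: now -5*y**2*log(y)/2 + ∫(5*y/2) dy.
Step 2. Evaluate the standard form: now -5*y**2*log(y)/2 + 5*y**2/4.
Answer: -5*y**2*log(y)/2 + 5*y**2/4.


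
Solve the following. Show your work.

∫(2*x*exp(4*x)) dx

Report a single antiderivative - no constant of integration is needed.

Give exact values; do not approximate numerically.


Step 1. Integrate ∫(2*x*exp(4*x)) dx by parts with u = x, dv = (2*exp(4*x)) dx, so v = exp(4*x)/2: now x*exp(4*x)/2 + ∫(-exp(4*x)/2) dx.
Step 2. Evaluate the standard form: now x*exp(4*x)/2 - exp(4*x)/8.
Answer: x*exp(4*x)/2 - exp(4*x)/8.


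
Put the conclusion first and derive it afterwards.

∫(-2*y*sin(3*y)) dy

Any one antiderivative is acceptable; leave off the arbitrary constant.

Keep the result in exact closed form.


The answer is 2*y*cos(3*y)/3 - 2*sin(3*y)/9.
Step 1. Integrate ∫(-2*y*sin(3*y)) dy by parts with u = y, dv = (-2*sin(3*y)) dy, so v = 2*cos(3*y)/3: now 2*y*cos(3*y)/3 + ∫(-2*cos(3*y)/3) dy.
Step 2. Evaluate the standard form: now 2*y*cos(3*y)/3 - 2*sin(3*y)/9.
Answer: 2*y*cos(3*y)/3 - 2*sin(3*y)/9.


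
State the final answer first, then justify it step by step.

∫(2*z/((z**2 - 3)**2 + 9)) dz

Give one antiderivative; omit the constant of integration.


The answer is atan(z**2/3 - 1)/3.
Step 1. Substitute u = z**2 - 3, turning ∫(2*z/((z**2 - 3)**2 + 9)) dz into ∫(1/(u**2 + 9)) du: now ∫(1/(u**2 + 9)) du.
Step 2. Evaluate the standard form: now atan(u/3)/3.
Step 3. Substitute back u = z**2 - 3: now atan(z**2/3 - 1)/3.
Answer: atan(z**2/3 - 1)/3.


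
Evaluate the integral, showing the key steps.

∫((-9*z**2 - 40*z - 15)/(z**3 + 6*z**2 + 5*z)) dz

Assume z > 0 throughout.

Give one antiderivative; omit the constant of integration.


Step 1. Decompose ∫((-9*z**2 - 40*z - 15)/(z**3 + 6*z**2 + 5*z)) dz by partial fractions, (-9*z**2 - 40*z - 15)/(z**3 + 6*z**2 + 5*z) = -2/(z + 5) - 4/(z + 1) - 3/z: now ∫(-3/z) dz + ∫(-4/(z + 1)) dz + ∫(-2/(z + 5)) dz.
Step 2. Evaluate the standard form [assuming z > -5]: now -2*log(z + 5) + ∫(-3/z) dz + ∫(-4/(z + 1)) dz.
Step 3. Evaluate the standard form [assuming z > 0]: now -3*log(z) - 2*log(z + 5) + ∫(-4/(z + 1)) dz.
Step 4. Evaluate the standard form [assuming z > -1]: now -3*log(z) - 4*log(z + 1) - 2*log(z + 5).
Answer: -3*log(z) - 4*log(z + 1) - 2*log(z + 5).


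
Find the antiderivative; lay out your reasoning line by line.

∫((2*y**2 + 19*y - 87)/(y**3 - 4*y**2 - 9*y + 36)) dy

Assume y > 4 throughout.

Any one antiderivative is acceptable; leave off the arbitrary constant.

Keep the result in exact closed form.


Step 1. Decompose ∫((2*y**2 + 19*y - 87)/(y**3 - 4*y**2 - 9*y + 36)) dy by partial fractions, (2*y**2 + 19*y - 87)/(y**3 - 4*y**2 - 9*y + 36) = -3/(y + 3) + 2/(y - 3) + 3/(y - 4): now ∫(3/(y - 4)) dy + ∫(2/(y - 3)) dy + ∫(-3/(y + 3)) dy.
Step 2. Evaluate the standard form [assuming y > 4]: now 3*log(y - 4) + ∫(2/(y - 3)) dy + ∫(-3/(y + 3)) dy.
Step 3. Evaluate the standard form [assuming y > 3]: now 3*log(y - 4) + 2*log(y - 3) + ∫(-3/(y + 3)) dy.
Step 4. Evaluate the standard form [assuming y > -3]: now 3*log(y - 4) + 2*log(y - 3) - 3*log(y + 3).
Answer: 3*log(y - 4) + 2*log(y - 3) - 3*log(y + 3).


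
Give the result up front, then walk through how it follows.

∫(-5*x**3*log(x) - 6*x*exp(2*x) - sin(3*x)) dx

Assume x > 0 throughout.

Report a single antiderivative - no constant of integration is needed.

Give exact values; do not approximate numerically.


The answer is -5*x**4*log(x)/4 + 5*x**4/16 - 3*x*exp(2*x) + 3*exp(2*x)/2 + cos(3*x)/3.
Step 1. Rewrite: now ∫(-6*x*exp(2*x)) dx + ∫(-5*x**3*log(x)) dx + ∫(-sin(3*x)) dx.
Step 2. Integrate ∫(-6*x*exp(2*x)) dx by parts with u = x, dv = (-6*exp(2*x)) dx, so v = -3*exp(2*x): now -3*x*exp(2*x) + ∫(-5*x**3*log(x)) dx + ∫(3*exp(2*x)) dx + ∫(-sin(3*x)) dx.
Step 3. Evaluate the standard form: now -3*x*exp(2*x) + 3*exp(2*x)/2 + ∫(-5*x**3*log(x)) dx + ∫(-sin(3*x)) dx.
Step 4. Evaluate the standard form: now -3*x*exp(2*x) + 3*exp(2*x)/2 + cos(3*x)/3 + ∫(-5*x**3*log(x)) dx.
Step 5. Integrate ∫(-5*x**3*log(x)) dx by parts with u = log(x), dv = (-5*x**3) dx, so v = -5*x**4/4 [assuming x > 0]: now -5*x**4*log(x)/4 - 3*x*exp(2*x) + 3*exp(2*x)/2 + cos(3*x)/3 + ∫(5*x**3/4) dx.
Step 6. Evaluate the standard form: now -5*x**4*log(x)/4 + 5*x**4/16 - 3*x*exp(2*x) + 3*exp(2*x)/2 + cos(3*x)/3.
Answer: -5*x**4*log(x)/4 + 5*x**4/16 - 3*x*exp(2*x) + 3*exp(2*x)/2 + cos(3*x)/3.


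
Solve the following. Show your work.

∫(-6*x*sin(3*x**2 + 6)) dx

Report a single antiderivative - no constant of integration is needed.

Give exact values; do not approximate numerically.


Step 1. Substitute u = x**2 + 2, turning ∫(-6*x*sin(3*x**2 + 6)) dx into ∫(-3*sin(3*u)) du: now ∫(-3*sin(3*u)) du.
Step 2. Evaluate the standard form: now cos(3*u).
Step 3. Substitute back u = x**2 + 2: now cos(3*x**2 + 6).
Answer: cos(3*x**2 + 6).


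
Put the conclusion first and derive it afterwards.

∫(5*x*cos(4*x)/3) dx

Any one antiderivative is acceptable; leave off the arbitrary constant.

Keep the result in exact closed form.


The answer is 5*x*sin(4*x)/12 + 5*cos(4*x)/48.
Step 1. Integrate ∫(5*x*cos(4*x)/3) dx by parts with u = x, dv = (5*cos(4*x)/3) dx, so v = 5*sin(4*x)/12: now 5*x*sin(4*x)/12 + ∫(-5*sin(4*x)/12) dx.
Step 2. Evaluate the standard form: now 5*x*sin(4*x)/12 + 5*cos(4*x)/48.
Answer: 5*x*sin(4*x)/12 + 5*cos(4*x)/48.
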